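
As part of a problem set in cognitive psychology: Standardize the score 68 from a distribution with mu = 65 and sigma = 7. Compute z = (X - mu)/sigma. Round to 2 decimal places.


z = (X - mu) / sigma
= (68 - 65) / 7
= 3 / 7
= 0.43


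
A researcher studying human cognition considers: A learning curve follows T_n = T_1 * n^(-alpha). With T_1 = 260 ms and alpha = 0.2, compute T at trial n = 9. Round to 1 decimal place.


T_n = 260 * 9^(-0.2)
9^(-0.2) = 0.644394
T_n = 260 * 0.644394
= 167.5 ms


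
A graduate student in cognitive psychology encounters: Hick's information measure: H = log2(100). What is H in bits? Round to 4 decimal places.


H = log2(n)
H = log2(100)
= 6.6439


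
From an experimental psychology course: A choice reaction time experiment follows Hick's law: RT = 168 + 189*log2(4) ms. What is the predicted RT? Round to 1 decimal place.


RT = 168 + 189 * log2(4)
log2(4) = 2.0
RT = 168 + 189 * 2.0
= 168 + 378.0
= 546.0 ms


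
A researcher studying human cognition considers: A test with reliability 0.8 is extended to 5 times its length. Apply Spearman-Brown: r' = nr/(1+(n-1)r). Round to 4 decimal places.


r_new = n*r / (1 + (n-1)*r)
Numerator = 5 * 0.8 = 4.0
Denominator = 1 + 4 * 0.8 = 4.2
r_new = 4.0 / 4.2
= 0.9524


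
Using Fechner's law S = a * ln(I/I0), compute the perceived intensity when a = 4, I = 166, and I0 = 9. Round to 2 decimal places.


S = 4 * ln(166/9)
I/I0 = 18.444444
ln(18.444444) = 2.9148
S = 4 * 2.9148
= 11.66


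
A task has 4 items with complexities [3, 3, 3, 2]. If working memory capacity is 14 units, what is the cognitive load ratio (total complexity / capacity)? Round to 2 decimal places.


Total complexity = 3 + 3 + 3 + 2 = 11
Load = total / capacity = 11 / 14
= 0.79


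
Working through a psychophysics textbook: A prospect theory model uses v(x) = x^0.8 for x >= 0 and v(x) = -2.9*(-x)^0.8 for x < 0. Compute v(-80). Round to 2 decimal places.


Since x = -80 < 0, use v(x) = -lambda*(-x)^alpha
(-x) = 80
80^0.8 = 33.3021
v(-80) = -2.9 * 33.3021
= -96.58


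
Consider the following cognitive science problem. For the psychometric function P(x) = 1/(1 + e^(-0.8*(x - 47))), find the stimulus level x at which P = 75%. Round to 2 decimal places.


At P = 0.75: 0.75 = 1/(1 + e^(-k*(x-x0)))
Solving: e^(-k*(x-x0)) = 1/3
x = x0 + ln(3)/k
ln(3) = 1.0986
x = 47 + 1.0986/0.8
= 47 + 1.3732
= 48.37


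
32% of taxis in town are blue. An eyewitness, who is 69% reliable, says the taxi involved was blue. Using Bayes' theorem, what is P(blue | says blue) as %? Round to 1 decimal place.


P(blue | says blue) = P(says blue | blue)*P(blue) / [P(says blue | blue)*P(blue) + P(says blue | not blue)*P(not blue)]
Numerator = 0.69 * 0.32 = 0.2208
False identification = 0.31 * 0.68 = 0.2108
P = 0.2208 / (0.2208 + 0.2108)
= 0.2208 / 0.4316
As percentage = 51.2


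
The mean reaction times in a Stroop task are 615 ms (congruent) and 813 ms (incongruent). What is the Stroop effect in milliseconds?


Stroop effect = RT(incongruent) - RT(congruent)
= 813 - 615
= 198 ms


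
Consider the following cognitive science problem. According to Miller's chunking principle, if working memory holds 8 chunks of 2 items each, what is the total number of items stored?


Total items = chunks * items_per_chunk
= 8 * 2
= 16


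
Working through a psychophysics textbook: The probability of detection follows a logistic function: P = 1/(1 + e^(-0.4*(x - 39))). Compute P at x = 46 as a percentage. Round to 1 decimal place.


P(x) = 1/(1 + e^(-0.4*(46 - 39)))
Exponent = -0.4 * 7 = -2.8
e^(-2.8) = 0.06081
P = 1/(1 + 0.06081) = 0.942676
Percentage = 94.3


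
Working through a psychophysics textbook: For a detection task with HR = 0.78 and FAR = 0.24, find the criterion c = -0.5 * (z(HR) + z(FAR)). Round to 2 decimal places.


c = -0.5 * (z(HR) + z(FAR))
z(0.78) = 0.7722
z(0.24) = -0.7063
c = -0.5 * (0.7722 + -0.7063)
= -0.5 * 0.0659
= -0.03


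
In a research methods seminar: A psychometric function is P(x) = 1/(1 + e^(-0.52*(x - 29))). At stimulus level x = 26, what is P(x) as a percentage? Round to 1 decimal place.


P(x) = 1/(1 + e^(-0.52*(26 - 29)))
Exponent = -0.52 * -3 = 1.56
e^(1.56) = 4.758821
P = 1/(1 + 4.758821) = 0.173647
Percentage = 17.4


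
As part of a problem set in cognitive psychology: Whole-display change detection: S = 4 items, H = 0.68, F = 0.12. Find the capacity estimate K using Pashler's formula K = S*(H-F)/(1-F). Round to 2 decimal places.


K = S * (H - F) / (1 - F)
H - F = 0.56
1 - F = 0.88
K = 4 * 0.56 / 0.88
= 2.55


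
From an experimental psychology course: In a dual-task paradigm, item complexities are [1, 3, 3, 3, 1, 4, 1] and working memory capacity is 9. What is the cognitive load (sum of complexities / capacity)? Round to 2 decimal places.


Total complexity = 1 + 3 + 3 + 3 + 1 + 4 + 1 = 16
Load = total / capacity = 16 / 9
= 1.78


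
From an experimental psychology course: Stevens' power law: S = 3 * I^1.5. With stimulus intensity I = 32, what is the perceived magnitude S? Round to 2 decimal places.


S = 3 * 32^1.5
32^1.5 = 181.0193
S = 3 * 181.0193
= 543.06


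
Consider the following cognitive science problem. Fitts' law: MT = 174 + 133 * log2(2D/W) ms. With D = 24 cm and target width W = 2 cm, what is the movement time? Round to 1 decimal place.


MT = 174 + 133 * log2(2*24/2)
2D/W = 24.0
log2(24.0) = 4.585
MT = 174 + 133 * 4.585
= 783.8 ms


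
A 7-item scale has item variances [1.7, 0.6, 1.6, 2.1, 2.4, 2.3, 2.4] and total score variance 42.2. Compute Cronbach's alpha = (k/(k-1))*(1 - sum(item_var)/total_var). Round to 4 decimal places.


alpha = (k/(k-1)) * (1 - sum(s_i^2)/s_total^2)
sum(item variances) = 13.1
k/(k-1) = 7/6 = 1.166667
1 - 13.1/42.2 = 1 - 0.310427 = 0.689573
alpha = 1.166667 * 0.689573
= 0.8045


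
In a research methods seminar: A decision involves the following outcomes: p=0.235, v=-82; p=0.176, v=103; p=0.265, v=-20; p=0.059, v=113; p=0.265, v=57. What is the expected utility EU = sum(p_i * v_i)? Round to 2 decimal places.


EU = sum(p_i * v_i)
0.235 * -82 = -19.27
0.176 * 103 = 18.128
0.265 * -20 = -5.3
0.059 * 113 = 6.667
0.265 * 57 = 15.105
EU = -19.27 + 18.128 + -5.3 + 6.667 + 15.105
= 15.33


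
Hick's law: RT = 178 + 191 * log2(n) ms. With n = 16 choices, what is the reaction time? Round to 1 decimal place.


RT = 178 + 191 * log2(16)
log2(16) = 4.0
RT = 178 + 191 * 4.0
= 178 + 764.0
= 942.0 ms


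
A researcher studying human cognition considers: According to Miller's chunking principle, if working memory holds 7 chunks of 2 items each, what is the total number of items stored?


Total items = chunks * items_per_chunk
= 7 * 2
= 14


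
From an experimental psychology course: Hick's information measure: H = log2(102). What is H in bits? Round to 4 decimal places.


H = log2(n)
H = log2(102)
= 6.6724


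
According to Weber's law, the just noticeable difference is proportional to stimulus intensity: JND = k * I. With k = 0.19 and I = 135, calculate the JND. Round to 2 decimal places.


JND = k * I
JND = 0.19 * 135
= 25.65


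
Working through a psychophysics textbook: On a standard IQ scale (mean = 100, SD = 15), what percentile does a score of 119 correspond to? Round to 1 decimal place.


z = (IQ - mean) / SD
z = (119 - 100) / 15 = 1.2667
Percentile = Phi(1.2667) * 100
Phi(1.2667) = 0.897369
= 89.7


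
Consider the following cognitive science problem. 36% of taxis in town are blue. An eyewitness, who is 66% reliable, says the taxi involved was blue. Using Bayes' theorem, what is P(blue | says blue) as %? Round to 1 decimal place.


P(blue | says blue) = P(says blue | blue)*P(blue) / [P(says blue | blue)*P(blue) + P(says blue | not blue)*P(not blue)]
Numerator = 0.66 * 0.36 = 0.2376
False identification = 0.34 * 0.64 = 0.2176
P = 0.2376 / (0.2376 + 0.2176)
= 0.2376 / 0.4552
As percentage = 52.2


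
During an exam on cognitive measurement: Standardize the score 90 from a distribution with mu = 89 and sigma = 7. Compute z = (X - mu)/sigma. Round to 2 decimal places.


z = (X - mu) / sigma
= (90 - 89) / 7
= 1 / 7
= 0.14


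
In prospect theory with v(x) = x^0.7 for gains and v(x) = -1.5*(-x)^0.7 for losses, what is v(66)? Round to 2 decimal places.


Since x = 66 >= 0, use v(x) = x^0.7
66^0.7 = 18.7794
v(66) = 18.78


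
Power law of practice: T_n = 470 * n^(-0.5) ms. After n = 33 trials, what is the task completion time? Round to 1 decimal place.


T_n = 470 * 33^(-0.5)
33^(-0.5) = 0.174078
T_n = 470 * 0.174078
= 81.8 ms


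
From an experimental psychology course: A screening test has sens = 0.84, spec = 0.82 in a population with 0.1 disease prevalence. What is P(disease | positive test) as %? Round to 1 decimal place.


PPV = (sens * prev) / (sens * prev + (1-spec) * (1-prev))
Numerator = 0.84 * 0.1 = 0.084
P(positive and no disease) = (1 - spec) * (1 - prev) = (1 - 0.82) * (1 - 0.1) = 0.162
Denominator = 0.084 + 0.162 = 0.246
PPV = 0.084 / 0.246 = 0.341463
As percentage = 34.1


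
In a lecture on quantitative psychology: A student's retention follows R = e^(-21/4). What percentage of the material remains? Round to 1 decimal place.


R = e^(-t/S)
-t/S = -21/4 = -5.25
R = e^(-5.25) = 0.005248
Percentage = 0.005248 * 100
= 0.5


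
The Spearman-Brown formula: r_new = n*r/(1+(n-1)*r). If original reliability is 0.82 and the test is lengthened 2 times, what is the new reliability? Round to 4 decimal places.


r_new = n*r / (1 + (n-1)*r)
Numerator = 2 * 0.82 = 1.64
Denominator = 1 + 1 * 0.82 = 1.82
r_new = 1.64 / 1.82
= 0.9011


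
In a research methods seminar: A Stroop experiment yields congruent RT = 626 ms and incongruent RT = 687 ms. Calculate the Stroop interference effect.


Stroop effect = RT(incongruent) - RT(congruent)
= 687 - 626
= 61 ms


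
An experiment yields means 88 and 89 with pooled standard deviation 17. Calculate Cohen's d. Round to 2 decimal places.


Cohen's d = (M1 - M2) / S_pooled
= (88 - 89) / 17
= -1 / 17
= -0.06


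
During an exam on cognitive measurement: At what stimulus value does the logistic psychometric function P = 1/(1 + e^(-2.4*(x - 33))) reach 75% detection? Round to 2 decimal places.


At P = 0.75: 0.75 = 1/(1 + e^(-k*(x-x0)))
Solving: e^(-k*(x-x0)) = 1/3
x = x0 + ln(3)/k
ln(3) = 1.0986
x = 33 + 1.0986/2.4
= 33 + 0.4578
= 33.46


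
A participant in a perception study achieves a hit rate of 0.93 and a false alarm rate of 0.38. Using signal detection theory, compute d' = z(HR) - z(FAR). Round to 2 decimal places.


d' = z(HR) - z(FAR)
z(0.93) = 1.4758
z(0.38) = -0.3055
d' = 1.4758 - -0.3055
= 1.78


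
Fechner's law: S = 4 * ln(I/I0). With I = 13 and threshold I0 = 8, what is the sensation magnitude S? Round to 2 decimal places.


S = 4 * ln(13/8)
I/I0 = 1.625
ln(1.625) = 0.4855
S = 4 * 0.4855
= 1.94


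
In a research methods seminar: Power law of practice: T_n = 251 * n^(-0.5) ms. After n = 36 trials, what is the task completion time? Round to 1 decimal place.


T_n = 251 * 36^(-0.5)
36^(-0.5) = 0.166667
T_n = 251 * 0.166667
= 41.8 ms


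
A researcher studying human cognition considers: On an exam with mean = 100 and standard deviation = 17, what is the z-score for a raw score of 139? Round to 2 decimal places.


z = (X - mu) / sigma
= (139 - 100) / 17
= 39 / 17
= 2.29


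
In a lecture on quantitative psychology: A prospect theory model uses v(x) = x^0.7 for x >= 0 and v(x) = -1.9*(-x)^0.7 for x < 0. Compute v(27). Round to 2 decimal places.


Since x = 27 >= 0, use v(x) = x^0.7
27^0.7 = 10.0451
v(27) = 10.05


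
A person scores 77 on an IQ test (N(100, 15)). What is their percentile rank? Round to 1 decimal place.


z = (IQ - mean) / SD
z = (77 - 100) / 15 = -1.5333
Percentile = Phi(-1.5333) * 100
Phi(-1.5333) = 0.062601
= 6.3


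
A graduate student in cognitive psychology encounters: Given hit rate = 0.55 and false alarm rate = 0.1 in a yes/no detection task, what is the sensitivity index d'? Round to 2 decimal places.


d' = z(HR) - z(FAR)
z(0.55) = 0.1257
z(0.1) = -1.2816
d' = 0.1257 - -1.2816
= 1.41


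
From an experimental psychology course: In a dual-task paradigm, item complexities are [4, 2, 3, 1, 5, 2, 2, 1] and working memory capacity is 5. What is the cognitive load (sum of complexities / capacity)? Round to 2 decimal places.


Total complexity = 4 + 2 + 3 + 1 + 5 + 2 + 2 + 1 = 20
Load = total / capacity = 20 / 5
= 4.00


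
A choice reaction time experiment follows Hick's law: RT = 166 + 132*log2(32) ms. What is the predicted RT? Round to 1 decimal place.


RT = 166 + 132 * log2(32)
log2(32) = 5.0
RT = 166 + 132 * 5.0
= 166 + 660.0
= 826.0 ms


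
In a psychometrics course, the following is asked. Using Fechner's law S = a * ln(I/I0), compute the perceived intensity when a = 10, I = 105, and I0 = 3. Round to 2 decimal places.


S = 10 * ln(105/3)
I/I0 = 35.0
ln(35.0) = 3.5553
S = 10 * 3.5553
= 35.55


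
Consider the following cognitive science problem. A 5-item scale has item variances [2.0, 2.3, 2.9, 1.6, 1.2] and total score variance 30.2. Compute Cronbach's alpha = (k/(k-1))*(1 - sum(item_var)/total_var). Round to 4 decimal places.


alpha = (k/(k-1)) * (1 - sum(s_i^2)/s_total^2)
sum(item variances) = 10.0
k/(k-1) = 5/4 = 1.25
1 - 10.0/30.2 = 1 - 0.331126 = 0.668874
alpha = 1.25 * 0.668874
= 0.8361


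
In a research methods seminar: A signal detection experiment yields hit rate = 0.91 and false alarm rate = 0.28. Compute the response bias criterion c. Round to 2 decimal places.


c = -0.5 * (z(HR) + z(FAR))
z(0.91) = 1.3408
z(0.28) = -0.5828
c = -0.5 * (1.3408 + -0.5828)
= -0.5 * 0.758
= -0.38


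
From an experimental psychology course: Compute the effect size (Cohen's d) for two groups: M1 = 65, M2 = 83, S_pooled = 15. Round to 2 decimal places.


Cohen's d = (M1 - M2) / S_pooled
= (65 - 83) / 15
= -18 / 15
= -1.20


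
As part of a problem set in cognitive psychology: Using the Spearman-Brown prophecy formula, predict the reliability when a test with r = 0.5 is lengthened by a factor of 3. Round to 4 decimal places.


r_new = n*r / (1 + (n-1)*r)
Numerator = 3 * 0.5 = 1.5
Denominator = 1 + 2 * 0.5 = 2.0
r_new = 1.5 / 2.0
= 0.7500


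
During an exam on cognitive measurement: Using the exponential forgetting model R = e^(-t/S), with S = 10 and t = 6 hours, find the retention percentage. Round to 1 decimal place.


R = e^(-t/S)
-t/S = -6/10 = -0.6
R = e^(-0.6) = 0.548812
Percentage = 0.548812 * 100
= 54.9


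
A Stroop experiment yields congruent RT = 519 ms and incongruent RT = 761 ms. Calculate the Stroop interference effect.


Stroop effect = RT(incongruent) - RT(congruent)
= 761 - 519
= 242 ms


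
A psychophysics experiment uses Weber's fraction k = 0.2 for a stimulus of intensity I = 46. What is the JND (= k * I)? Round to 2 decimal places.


JND = k * I
JND = 0.2 * 46
= 9.20


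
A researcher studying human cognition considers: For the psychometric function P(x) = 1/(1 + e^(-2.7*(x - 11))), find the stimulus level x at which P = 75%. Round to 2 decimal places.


At P = 0.75: 0.75 = 1/(1 + e^(-k*(x-x0)))
Solving: e^(-k*(x-x0)) = 1/3
x = x0 + ln(3)/k
ln(3) = 1.0986
x = 11 + 1.0986/2.7
= 11 + 0.4069
= 11.41


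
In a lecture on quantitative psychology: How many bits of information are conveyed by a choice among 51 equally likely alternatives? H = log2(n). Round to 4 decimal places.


H = log2(n)
H = log2(51)
= 5.6724


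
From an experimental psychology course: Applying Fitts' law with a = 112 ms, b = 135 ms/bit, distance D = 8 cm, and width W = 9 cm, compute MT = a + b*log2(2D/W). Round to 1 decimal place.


MT = 112 + 135 * log2(2*8/9)
2D/W = 1.777778
log2(1.777778) = 0.8301
MT = 112 + 135 * 0.8301
= 224.1 ms


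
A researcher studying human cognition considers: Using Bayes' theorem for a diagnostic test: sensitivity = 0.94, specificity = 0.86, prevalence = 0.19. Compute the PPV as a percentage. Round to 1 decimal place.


PPV = (sens * prev) / (sens * prev + (1-spec) * (1-prev))
Numerator = 0.94 * 0.19 = 0.1786
P(positive and no disease) = (1 - spec) * (1 - prev) = (1 - 0.86) * (1 - 0.19) = 0.1134
Denominator = 0.1786 + 0.1134 = 0.292
PPV = 0.1786 / 0.292 = 0.611644
As percentage = 61.2


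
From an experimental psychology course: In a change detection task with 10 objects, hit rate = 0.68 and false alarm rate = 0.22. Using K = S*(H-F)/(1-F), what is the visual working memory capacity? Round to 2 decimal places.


K = S * (H - F) / (1 - F)
H - F = 0.46
1 - F = 0.78
K = 10 * 0.46 / 0.78
= 5.90


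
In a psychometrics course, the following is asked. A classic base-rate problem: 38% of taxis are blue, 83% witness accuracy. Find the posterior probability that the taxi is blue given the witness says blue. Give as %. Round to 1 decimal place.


P(blue | says blue) = P(says blue | blue)*P(blue) / [P(says blue | blue)*P(blue) + P(says blue | not blue)*P(not blue)]
Numerator = 0.83 * 0.38 = 0.3154
False identification = 0.17 * 0.62 = 0.1054
P = 0.3154 / (0.3154 + 0.1054)
= 0.3154 / 0.4208
As percentage = 75.0


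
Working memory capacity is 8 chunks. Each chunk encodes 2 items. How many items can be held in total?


Total items = chunks * items_per_chunk
= 8 * 2
= 16


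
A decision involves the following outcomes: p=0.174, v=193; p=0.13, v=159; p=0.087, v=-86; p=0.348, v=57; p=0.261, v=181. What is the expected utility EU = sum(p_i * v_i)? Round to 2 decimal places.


EU = sum(p_i * v_i)
0.174 * 193 = 33.582
0.13 * 159 = 20.67
0.087 * -86 = -7.482
0.348 * 57 = 19.836
0.261 * 181 = 47.241
EU = 33.582 + 20.67 + -7.482 + 19.836 + 47.241
= 113.85


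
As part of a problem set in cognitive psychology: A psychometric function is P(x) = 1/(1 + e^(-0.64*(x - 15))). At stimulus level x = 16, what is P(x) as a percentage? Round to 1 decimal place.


P(x) = 1/(1 + e^(-0.64*(16 - 15)))
Exponent = -0.64 * 1 = -0.64
e^(-0.64) = 0.527292
P = 1/(1 + 0.527292) = 0.654754
Percentage = 65.5


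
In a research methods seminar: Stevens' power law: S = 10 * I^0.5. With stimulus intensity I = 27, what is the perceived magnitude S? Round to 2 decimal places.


S = 10 * 27^0.5
27^0.5 = 5.1962
S = 10 * 5.1962
= 51.96


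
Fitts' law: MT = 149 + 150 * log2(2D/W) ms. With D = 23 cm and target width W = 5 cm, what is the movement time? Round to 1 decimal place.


MT = 149 + 150 * log2(2*23/5)
2D/W = 9.2
log2(9.2) = 3.2016
MT = 149 + 150 * 3.2016
= 629.2 ms


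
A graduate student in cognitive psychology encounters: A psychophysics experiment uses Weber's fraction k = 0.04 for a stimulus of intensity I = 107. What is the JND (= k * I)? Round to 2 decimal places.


JND = k * I
JND = 0.04 * 107
= 4.28


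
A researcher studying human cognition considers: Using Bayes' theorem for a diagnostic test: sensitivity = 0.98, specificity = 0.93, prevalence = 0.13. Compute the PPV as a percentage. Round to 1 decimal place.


PPV = (sens * prev) / (sens * prev + (1-spec) * (1-prev))
Numerator = 0.98 * 0.13 = 0.1274
P(positive and no disease) = (1 - spec) * (1 - prev) = (1 - 0.93) * (1 - 0.13) = 0.0609
Denominator = 0.1274 + 0.0609 = 0.1883
PPV = 0.1274 / 0.1883 = 0.67658
As percentage = 67.7


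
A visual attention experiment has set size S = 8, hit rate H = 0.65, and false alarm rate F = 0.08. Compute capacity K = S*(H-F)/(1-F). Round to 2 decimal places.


K = S * (H - F) / (1 - F)
H - F = 0.57
1 - F = 0.92
K = 8 * 0.57 / 0.92
= 4.96


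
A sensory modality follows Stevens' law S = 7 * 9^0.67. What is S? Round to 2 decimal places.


S = 7 * 9^0.67
9^0.67 = 4.3586
S = 7 * 4.3586
= 30.51


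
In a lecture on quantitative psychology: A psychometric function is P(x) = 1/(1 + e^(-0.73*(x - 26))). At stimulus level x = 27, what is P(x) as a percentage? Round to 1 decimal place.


P(x) = 1/(1 + e^(-0.73*(27 - 26)))
Exponent = -0.73 * 1 = -0.73
e^(-0.73) = 0.481909
P = 1/(1 + 0.481909) = 0.674805
Percentage = 67.5


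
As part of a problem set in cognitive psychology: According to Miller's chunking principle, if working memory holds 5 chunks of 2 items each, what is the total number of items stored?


Total items = chunks * items_per_chunk
= 5 * 2
= 10


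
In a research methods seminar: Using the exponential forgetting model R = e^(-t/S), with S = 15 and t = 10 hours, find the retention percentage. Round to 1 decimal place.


R = e^(-t/S)
-t/S = -10/15 = -0.666667
R = e^(-0.666667) = 0.513417
Percentage = 0.513417 * 100
= 51.3


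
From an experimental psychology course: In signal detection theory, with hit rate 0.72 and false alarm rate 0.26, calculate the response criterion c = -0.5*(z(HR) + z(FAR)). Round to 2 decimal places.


c = -0.5 * (z(HR) + z(FAR))
z(0.72) = 0.5828
z(0.26) = -0.6433
c = -0.5 * (0.5828 + -0.6433)
= -0.5 * -0.0605
= 0.03


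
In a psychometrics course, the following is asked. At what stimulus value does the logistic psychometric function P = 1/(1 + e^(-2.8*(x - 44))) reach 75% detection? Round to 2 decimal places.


At P = 0.75: 0.75 = 1/(1 + e^(-k*(x-x0)))
Solving: e^(-k*(x-x0)) = 1/3
x = x0 + ln(3)/k
ln(3) = 1.0986
x = 44 + 1.0986/2.8
= 44 + 0.3924
= 44.39


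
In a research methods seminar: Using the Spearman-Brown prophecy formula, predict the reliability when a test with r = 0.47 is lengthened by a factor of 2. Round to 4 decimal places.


r_new = n*r / (1 + (n-1)*r)
Numerator = 2 * 0.47 = 0.94
Denominator = 1 + 1 * 0.47 = 1.47
r_new = 0.94 / 1.47
= 0.6395


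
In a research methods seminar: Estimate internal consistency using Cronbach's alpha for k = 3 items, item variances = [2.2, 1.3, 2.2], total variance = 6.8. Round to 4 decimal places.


alpha = (k/(k-1)) * (1 - sum(s_i^2)/s_total^2)
sum(item variances) = 5.7
k/(k-1) = 3/2 = 1.5
1 - 5.7/6.8 = 1 - 0.838235 = 0.161765
alpha = 1.5 * 0.161765
= 0.2426


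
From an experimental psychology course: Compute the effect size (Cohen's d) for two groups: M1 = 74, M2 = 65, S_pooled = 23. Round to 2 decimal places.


Cohen's d = (M1 - M2) / S_pooled
= (74 - 65) / 23
= 9 / 23
= 0.39


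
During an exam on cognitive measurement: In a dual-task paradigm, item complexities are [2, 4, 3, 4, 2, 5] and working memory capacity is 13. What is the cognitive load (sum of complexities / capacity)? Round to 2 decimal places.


Total complexity = 2 + 4 + 3 + 4 + 2 + 5 = 20
Load = total / capacity = 20 / 13
= 1.54


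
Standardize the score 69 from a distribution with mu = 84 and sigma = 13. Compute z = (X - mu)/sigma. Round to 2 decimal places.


z = (X - mu) / sigma
= (69 - 84) / 13
= -15 / 13
= -1.15


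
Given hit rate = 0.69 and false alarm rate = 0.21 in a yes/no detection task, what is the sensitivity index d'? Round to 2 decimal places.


d' = z(HR) - z(FAR)
z(0.69) = 0.4959
z(0.21) = -0.8064
d' = 0.4959 - -0.8064
= 1.30


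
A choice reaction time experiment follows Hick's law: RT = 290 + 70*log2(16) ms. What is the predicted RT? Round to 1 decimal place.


RT = 290 + 70 * log2(16)
log2(16) = 4.0
RT = 290 + 70 * 4.0
= 290 + 280.0
= 570.0 ms


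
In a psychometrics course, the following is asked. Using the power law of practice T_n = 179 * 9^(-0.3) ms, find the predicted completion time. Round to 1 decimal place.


T_n = 179 * 9^(-0.3)
9^(-0.3) = 0.517282
T_n = 179 * 0.517282
= 92.6 ms


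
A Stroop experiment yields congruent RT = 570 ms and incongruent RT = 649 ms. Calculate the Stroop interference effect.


Stroop effect = RT(incongruent) - RT(congruent)
= 649 - 570
= 79 ms


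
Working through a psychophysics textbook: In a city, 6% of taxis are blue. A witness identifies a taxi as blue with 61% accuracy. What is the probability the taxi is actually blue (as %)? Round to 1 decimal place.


P(blue | says blue) = P(says blue | blue)*P(blue) / [P(says blue | blue)*P(blue) + P(says blue | not blue)*P(not blue)]
Numerator = 0.61 * 0.06 = 0.0366
False identification = 0.39 * 0.94 = 0.3666
P = 0.0366 / (0.0366 + 0.3666)
= 0.0366 / 0.4032
As percentage = 9.1


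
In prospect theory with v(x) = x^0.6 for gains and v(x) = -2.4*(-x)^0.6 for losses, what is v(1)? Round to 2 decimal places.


Since x = 1 >= 0, use v(x) = x^0.6
1^0.6 = 1.0
v(1) = 1.00


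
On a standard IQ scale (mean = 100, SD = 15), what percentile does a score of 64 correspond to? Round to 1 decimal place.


z = (IQ - mean) / SD
z = (64 - 100) / 15 = -2.4
Percentile = Phi(-2.4) * 100
Phi(-2.4) = 0.008198
= 0.8


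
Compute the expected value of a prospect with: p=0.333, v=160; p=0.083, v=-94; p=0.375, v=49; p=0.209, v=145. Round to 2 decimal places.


EU = sum(p_i * v_i)
0.333 * 160 = 53.28
0.083 * -94 = -7.802
0.375 * 49 = 18.375
0.209 * 145 = 30.305
EU = 53.28 + -7.802 + 18.375 + 30.305
= 94.16


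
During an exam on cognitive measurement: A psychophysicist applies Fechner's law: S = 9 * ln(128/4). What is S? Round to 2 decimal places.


S = 9 * ln(128/4)
I/I0 = 32.0
ln(32.0) = 3.4657
S = 9 * 3.4657
= 31.19


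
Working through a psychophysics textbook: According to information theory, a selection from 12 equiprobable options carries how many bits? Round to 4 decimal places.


H = log2(n)
H = log2(12)
= 3.5850


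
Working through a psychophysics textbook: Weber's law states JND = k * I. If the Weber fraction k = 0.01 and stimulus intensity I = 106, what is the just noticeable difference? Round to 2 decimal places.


JND = k * I
JND = 0.01 * 106
= 1.06


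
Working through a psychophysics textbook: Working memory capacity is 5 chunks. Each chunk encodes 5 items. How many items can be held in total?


Total items = chunks * items_per_chunk
= 5 * 5
= 25


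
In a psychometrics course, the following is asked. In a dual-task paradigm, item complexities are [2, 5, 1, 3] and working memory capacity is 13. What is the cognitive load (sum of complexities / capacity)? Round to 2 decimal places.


Total complexity = 2 + 5 + 1 + 3 = 11
Load = total / capacity = 11 / 13
= 0.85


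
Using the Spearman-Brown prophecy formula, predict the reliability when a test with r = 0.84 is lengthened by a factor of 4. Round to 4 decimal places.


r_new = n*r / (1 + (n-1)*r)
Numerator = 4 * 0.84 = 3.36
Denominator = 1 + 3 * 0.84 = 3.52
r_new = 3.36 / 3.52
= 0.9545


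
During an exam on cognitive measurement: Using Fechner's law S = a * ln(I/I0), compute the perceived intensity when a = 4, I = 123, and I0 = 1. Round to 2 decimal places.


S = 4 * ln(123/1)
I/I0 = 123.0
ln(123.0) = 4.8122
S = 4 * 4.8122
= 19.25


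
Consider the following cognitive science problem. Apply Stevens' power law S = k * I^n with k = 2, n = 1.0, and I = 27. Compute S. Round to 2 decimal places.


S = 2 * 27^1.0
27^1.0 = 27.0
S = 2 * 27.0
= 54.00


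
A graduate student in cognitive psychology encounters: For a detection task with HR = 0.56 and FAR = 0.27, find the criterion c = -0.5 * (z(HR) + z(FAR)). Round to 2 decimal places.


c = -0.5 * (z(HR) + z(FAR))
z(0.56) = 0.151
z(0.27) = -0.6128
c = -0.5 * (0.151 + -0.6128)
= -0.5 * -0.4618
= 0.23


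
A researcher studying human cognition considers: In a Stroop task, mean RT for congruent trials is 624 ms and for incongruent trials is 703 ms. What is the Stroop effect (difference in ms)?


Stroop effect = RT(incongruent) - RT(congruent)
= 703 - 624
= 79 ms


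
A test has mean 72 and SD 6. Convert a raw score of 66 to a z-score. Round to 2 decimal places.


z = (X - mu) / sigma
= (66 - 72) / 6
= -6 / 6
= -1.00


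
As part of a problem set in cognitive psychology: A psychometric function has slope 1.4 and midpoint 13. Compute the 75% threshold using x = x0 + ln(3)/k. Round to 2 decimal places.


At P = 0.75: 0.75 = 1/(1 + e^(-k*(x-x0)))
Solving: e^(-k*(x-x0)) = 1/3
x = x0 + ln(3)/k
ln(3) = 1.0986
x = 13 + 1.0986/1.4
= 13 + 0.7847
= 13.78


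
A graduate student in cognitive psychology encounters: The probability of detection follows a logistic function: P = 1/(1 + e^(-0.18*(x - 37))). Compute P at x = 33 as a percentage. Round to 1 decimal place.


P(x) = 1/(1 + e^(-0.18*(33 - 37)))
Exponent = -0.18 * -4 = 0.72
e^(0.72) = 2.054433
P = 1/(1 + 2.054433) = 0.327393
Percentage = 32.7


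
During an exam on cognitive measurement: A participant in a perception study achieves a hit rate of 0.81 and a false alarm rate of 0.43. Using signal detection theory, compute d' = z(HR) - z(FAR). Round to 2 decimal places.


d' = z(HR) - z(FAR)
z(0.81) = 0.8779
z(0.43) = -0.1764
d' = 0.8779 - -0.1764
= 1.05


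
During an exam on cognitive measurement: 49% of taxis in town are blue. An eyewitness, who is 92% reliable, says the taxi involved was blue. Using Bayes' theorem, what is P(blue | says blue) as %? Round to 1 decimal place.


P(blue | says blue) = P(says blue | blue)*P(blue) / [P(says blue | blue)*P(blue) + P(says blue | not blue)*P(not blue)]
Numerator = 0.92 * 0.49 = 0.4508
False identification = 0.08 * 0.51 = 0.0408
P = 0.4508 / (0.4508 + 0.0408)
= 0.4508 / 0.4916
As percentage = 91.7


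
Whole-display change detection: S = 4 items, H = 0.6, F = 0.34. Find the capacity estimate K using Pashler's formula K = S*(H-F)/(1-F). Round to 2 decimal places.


K = S * (H - F) / (1 - F)
H - F = 0.26
1 - F = 0.66
K = 4 * 0.26 / 0.66
= 1.58


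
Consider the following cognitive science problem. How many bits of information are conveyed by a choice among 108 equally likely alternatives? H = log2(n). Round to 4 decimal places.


H = log2(n)
H = log2(108)
= 6.7549


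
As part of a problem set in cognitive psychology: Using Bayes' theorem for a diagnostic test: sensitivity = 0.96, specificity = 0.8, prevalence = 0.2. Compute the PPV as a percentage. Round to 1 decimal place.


PPV = (sens * prev) / (sens * prev + (1-spec) * (1-prev))
Numerator = 0.96 * 0.2 = 0.192
P(positive and no disease) = (1 - spec) * (1 - prev) = (1 - 0.8) * (1 - 0.2) = 0.16
Denominator = 0.192 + 0.16 = 0.352
PPV = 0.192 / 0.352 = 0.545455
As percentage = 54.5


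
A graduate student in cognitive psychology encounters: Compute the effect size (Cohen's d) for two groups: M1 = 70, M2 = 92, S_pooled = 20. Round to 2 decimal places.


Cohen's d = (M1 - M2) / S_pooled
= (70 - 92) / 20
= -22 / 20
= -1.10


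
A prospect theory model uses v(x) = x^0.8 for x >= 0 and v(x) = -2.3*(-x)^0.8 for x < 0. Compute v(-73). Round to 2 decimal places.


Since x = -73 < 0, use v(x) = -lambda*(-x)^alpha
(-x) = 73
73^0.8 = 30.9498
v(-73) = -2.3 * 30.9498
= -71.18


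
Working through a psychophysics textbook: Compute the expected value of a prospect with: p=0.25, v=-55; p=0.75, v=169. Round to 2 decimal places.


EU = sum(p_i * v_i)
0.25 * -55 = -13.75
0.75 * 169 = 126.75
EU = -13.75 + 126.75
= 113.00


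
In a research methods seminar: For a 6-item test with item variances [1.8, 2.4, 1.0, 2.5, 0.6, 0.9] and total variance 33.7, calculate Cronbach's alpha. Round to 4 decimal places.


alpha = (k/(k-1)) * (1 - sum(s_i^2)/s_total^2)
sum(item variances) = 9.2
k/(k-1) = 6/5 = 1.2
1 - 9.2/33.7 = 1 - 0.272997 = 0.727003
alpha = 1.2 * 0.727003
= 0.8724


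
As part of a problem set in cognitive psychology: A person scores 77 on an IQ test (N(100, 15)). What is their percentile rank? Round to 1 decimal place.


z = (IQ - mean) / SD
z = (77 - 100) / 15 = -1.5333
Percentile = Phi(-1.5333) * 100
Phi(-1.5333) = 0.062601
= 6.3


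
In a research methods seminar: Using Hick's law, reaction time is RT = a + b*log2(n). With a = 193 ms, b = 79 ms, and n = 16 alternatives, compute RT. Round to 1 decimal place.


RT = 193 + 79 * log2(16)
log2(16) = 4.0
RT = 193 + 79 * 4.0
= 193 + 316.0
= 509.0 ms


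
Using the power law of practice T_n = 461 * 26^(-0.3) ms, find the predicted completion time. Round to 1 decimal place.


T_n = 461 * 26^(-0.3)
26^(-0.3) = 0.376277
T_n = 461 * 0.376277
= 173.5 ms


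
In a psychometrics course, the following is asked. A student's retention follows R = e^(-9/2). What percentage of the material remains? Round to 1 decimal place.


R = e^(-t/S)
-t/S = -9/2 = -4.5
R = e^(-4.5) = 0.011109
Percentage = 0.011109 * 100
= 1.1


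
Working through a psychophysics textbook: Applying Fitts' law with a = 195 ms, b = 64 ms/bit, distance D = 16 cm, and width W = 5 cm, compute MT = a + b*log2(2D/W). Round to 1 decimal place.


MT = 195 + 64 * log2(2*16/5)
2D/W = 6.4
log2(6.4) = 2.6781
MT = 195 + 64 * 2.6781
= 366.4 ms


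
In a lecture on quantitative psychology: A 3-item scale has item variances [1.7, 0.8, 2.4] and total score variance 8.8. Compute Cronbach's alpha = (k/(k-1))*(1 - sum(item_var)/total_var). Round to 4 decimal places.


alpha = (k/(k-1)) * (1 - sum(s_i^2)/s_total^2)
sum(item variances) = 4.9
k/(k-1) = 3/2 = 1.5
1 - 4.9/8.8 = 1 - 0.556818 = 0.443182
alpha = 1.5 * 0.443182
= 0.6648


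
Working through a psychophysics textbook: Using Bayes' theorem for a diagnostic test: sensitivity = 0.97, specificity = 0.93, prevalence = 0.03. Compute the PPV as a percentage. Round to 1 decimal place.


PPV = (sens * prev) / (sens * prev + (1-spec) * (1-prev))
Numerator = 0.97 * 0.03 = 0.0291
P(positive and no disease) = (1 - spec) * (1 - prev) = (1 - 0.93) * (1 - 0.03) = 0.0679
Denominator = 0.0291 + 0.0679 = 0.097
PPV = 0.0291 / 0.097 = 0.3
As percentage = 30.0


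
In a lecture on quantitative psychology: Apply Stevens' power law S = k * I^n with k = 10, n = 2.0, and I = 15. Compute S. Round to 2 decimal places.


S = 10 * 15^2.0
15^2.0 = 225.0
S = 10 * 225.0
= 2250.00


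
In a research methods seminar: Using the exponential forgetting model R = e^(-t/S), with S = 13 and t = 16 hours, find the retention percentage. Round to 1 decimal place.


R = e^(-t/S)
-t/S = -16/13 = -1.230769
R = e^(-1.230769) = 0.292068
Percentage = 0.292068 * 100
= 29.2


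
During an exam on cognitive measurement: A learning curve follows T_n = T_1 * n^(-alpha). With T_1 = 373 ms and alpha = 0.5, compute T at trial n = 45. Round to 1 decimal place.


T_n = 373 * 45^(-0.5)
45^(-0.5) = 0.149071
T_n = 373 * 0.149071
= 55.6 ms


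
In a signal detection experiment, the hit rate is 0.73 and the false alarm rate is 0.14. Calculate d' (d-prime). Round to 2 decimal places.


d' = z(HR) - z(FAR)
z(0.73) = 0.6128
z(0.14) = -1.0803
d' = 0.6128 - -1.0803
= 1.69


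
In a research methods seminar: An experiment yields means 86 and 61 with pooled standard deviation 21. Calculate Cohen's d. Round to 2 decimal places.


Cohen's d = (M1 - M2) / S_pooled
= (86 - 61) / 21
= 25 / 21
= 1.19


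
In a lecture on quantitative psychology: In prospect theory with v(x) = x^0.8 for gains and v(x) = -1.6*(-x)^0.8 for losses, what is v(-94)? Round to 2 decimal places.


Since x = -94 < 0, use v(x) = -lambda*(-x)^alpha
(-x) = 94
94^0.8 = 37.8881
v(-94) = -1.6 * 37.8881
= -60.62


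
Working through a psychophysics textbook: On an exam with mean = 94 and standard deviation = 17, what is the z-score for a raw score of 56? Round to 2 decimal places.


z = (X - mu) / sigma
= (56 - 94) / 17
= -38 / 17
= -2.24


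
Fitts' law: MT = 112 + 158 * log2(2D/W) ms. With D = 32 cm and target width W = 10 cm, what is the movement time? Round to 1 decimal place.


MT = 112 + 158 * log2(2*32/10)
2D/W = 6.4
log2(6.4) = 2.6781
MT = 112 + 158 * 2.6781
= 535.1 ms


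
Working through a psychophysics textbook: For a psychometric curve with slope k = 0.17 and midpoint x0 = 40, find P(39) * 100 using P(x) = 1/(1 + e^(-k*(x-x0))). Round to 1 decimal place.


P(x) = 1/(1 + e^(-0.17*(39 - 40)))
Exponent = -0.17 * -1 = 0.17
e^(0.17) = 1.185305
P = 1/(1 + 1.185305) = 0.457602
Percentage = 45.8


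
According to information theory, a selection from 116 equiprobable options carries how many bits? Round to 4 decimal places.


H = log2(n)
H = log2(116)
= 6.8580


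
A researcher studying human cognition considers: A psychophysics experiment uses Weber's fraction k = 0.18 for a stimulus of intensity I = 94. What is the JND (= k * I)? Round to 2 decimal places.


JND = k * I
JND = 0.18 * 94
= 16.92


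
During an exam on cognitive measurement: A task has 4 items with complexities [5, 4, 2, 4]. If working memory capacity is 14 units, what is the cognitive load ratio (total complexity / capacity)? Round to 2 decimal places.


Total complexity = 5 + 4 + 2 + 4 = 15
Load = total / capacity = 15 / 14
= 1.07


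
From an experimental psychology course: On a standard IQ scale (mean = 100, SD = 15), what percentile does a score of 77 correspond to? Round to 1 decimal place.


z = (IQ - mean) / SD
z = (77 - 100) / 15 = -1.5333
Percentile = Phi(-1.5333) * 100
Phi(-1.5333) = 0.062601
= 6.3


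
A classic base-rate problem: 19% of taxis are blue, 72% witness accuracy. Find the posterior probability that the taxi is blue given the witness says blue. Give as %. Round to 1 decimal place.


P(blue | says blue) = P(says blue | blue)*P(blue) / [P(says blue | blue)*P(blue) + P(says blue | not blue)*P(not blue)]
Numerator = 0.72 * 0.19 = 0.1368
False identification = 0.28 * 0.81 = 0.2268
P = 0.1368 / (0.1368 + 0.2268)
= 0.1368 / 0.3636
As percentage = 37.6


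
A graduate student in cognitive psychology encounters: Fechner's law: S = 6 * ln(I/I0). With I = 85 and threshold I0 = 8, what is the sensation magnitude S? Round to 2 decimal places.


S = 6 * ln(85/8)
I/I0 = 10.625
ln(10.625) = 2.3632
S = 6 * 2.3632
= 14.18


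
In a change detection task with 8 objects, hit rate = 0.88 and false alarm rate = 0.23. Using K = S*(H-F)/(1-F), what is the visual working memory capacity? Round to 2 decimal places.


K = S * (H - F) / (1 - F)
H - F = 0.65
1 - F = 0.77
K = 8 * 0.65 / 0.77
= 6.75


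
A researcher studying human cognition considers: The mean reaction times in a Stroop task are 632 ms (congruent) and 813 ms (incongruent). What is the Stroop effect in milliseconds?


Stroop effect = RT(incongruent) - RT(congruent)
= 813 - 632
= 181 ms


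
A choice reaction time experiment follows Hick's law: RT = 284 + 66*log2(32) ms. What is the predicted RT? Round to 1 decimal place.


RT = 284 + 66 * log2(32)
log2(32) = 5.0
RT = 284 + 66 * 5.0
= 284 + 330.0
= 614.0 ms


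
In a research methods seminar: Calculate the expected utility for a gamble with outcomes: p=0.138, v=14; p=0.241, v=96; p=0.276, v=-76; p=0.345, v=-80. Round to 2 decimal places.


EU = sum(p_i * v_i)
0.138 * 14 = 1.932
0.241 * 96 = 23.136
0.276 * -76 = -20.976
0.345 * -80 = -27.6
EU = 1.932 + 23.136 + -20.976 + -27.6
= -23.51


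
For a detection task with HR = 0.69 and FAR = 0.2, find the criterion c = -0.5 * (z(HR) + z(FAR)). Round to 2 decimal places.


c = -0.5 * (z(HR) + z(FAR))
z(0.69) = 0.4959
z(0.2) = -0.8416
c = -0.5 * (0.4959 + -0.8416)
= -0.5 * -0.3457
= 0.17


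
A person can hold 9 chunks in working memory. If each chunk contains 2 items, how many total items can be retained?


Total items = chunks * items_per_chunk
= 9 * 2
= 18


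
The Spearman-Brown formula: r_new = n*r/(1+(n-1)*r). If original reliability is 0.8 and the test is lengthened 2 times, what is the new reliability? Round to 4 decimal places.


r_new = n*r / (1 + (n-1)*r)
Numerator = 2 * 0.8 = 1.6
Denominator = 1 + 1 * 0.8 = 1.8
r_new = 1.6 / 1.8
= 0.8889


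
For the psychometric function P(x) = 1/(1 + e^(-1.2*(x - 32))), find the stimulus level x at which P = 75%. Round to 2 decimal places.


At P = 0.75: 0.75 = 1/(1 + e^(-k*(x-x0)))
Solving: e^(-k*(x-x0)) = 1/3
x = x0 + ln(3)/k
ln(3) = 1.0986
x = 32 + 1.0986/1.2
= 32 + 0.9155
= 32.92


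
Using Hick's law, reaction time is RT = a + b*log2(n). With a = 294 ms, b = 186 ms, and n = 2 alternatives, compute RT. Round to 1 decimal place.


RT = 294 + 186 * log2(2)
log2(2) = 1.0
RT = 294 + 186 * 1.0
= 294 + 186.0
= 480.0 ms


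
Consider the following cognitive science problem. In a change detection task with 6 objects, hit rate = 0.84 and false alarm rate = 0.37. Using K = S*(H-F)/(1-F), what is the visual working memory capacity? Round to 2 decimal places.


K = S * (H - F) / (1 - F)
H - F = 0.47
1 - F = 0.63
K = 6 * 0.47 / 0.63
= 4.48
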